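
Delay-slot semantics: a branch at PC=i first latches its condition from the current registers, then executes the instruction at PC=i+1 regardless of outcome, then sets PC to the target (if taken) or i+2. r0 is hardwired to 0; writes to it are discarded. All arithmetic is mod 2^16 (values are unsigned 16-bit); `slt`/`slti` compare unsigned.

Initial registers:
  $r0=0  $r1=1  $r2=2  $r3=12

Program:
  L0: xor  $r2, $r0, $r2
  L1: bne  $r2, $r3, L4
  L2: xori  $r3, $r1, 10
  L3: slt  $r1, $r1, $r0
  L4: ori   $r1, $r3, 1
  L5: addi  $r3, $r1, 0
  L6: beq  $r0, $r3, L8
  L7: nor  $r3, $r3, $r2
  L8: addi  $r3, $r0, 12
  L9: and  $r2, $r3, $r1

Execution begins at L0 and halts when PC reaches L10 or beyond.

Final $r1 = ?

11

[0] xor  $r2, $r0, $r2  →  {$r0:0, $r1:1, $r2:2, $r3:12}
[1] bne  $r2, $r3, L4  →  {$r0:0, $r1:1, $r2:2, $r3:12}  ⟨branch taken⟩
[2] xori  $r3, $r1, 10  →  {$r0:0, $r1:1, $r2:2, $r3:11}
[4] ori   $r1, $r3, 1  →  {$r0:0, $r1:11, $r2:2, $r3:11}
[5] addi  $r3, $r1, 0  →  {$r0:0, $r1:11, $r2:2, $r3:11}
[6] beq  $r0, $r3, L8  →  {$r0:0, $r1:11, $r2:2, $r3:11}  ⟨branch fallthrough⟩
[7] nor  $r3, $r3, $r2  →  {$r0:0, $r1:11, $r2:2, $r3:65524}
[8] addi  $r3, $r0, 12  →  {$r0:0, $r1:11, $r2:2, $r3:12}
[9] and  $r2, $r3, $r1  →  {$r0:0, $r1:11, $r2:8, $r3:12}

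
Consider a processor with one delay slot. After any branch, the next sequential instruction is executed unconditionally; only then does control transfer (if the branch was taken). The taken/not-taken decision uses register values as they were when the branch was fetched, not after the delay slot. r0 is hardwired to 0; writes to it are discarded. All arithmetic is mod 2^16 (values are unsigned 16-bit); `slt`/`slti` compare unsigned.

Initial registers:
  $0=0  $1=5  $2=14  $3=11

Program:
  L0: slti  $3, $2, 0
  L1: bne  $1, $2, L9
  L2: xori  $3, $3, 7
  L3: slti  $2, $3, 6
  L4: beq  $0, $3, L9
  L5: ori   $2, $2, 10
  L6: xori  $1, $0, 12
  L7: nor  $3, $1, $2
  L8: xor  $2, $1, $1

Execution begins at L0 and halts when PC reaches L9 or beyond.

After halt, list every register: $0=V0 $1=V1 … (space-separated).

PC=0  slti  $3, $2, 0        | $0=0 $1=5 $2=14 $3=0
PC=1  bne  $1, $2, L9        | $0=0 $1=5 $2=14 $3=0  [TAKEN]
PC=2  xori  $3, $3, 7        | $0=0 $1=5 $2=14 $3=7

$0=0 $1=5 $2=14 $3=7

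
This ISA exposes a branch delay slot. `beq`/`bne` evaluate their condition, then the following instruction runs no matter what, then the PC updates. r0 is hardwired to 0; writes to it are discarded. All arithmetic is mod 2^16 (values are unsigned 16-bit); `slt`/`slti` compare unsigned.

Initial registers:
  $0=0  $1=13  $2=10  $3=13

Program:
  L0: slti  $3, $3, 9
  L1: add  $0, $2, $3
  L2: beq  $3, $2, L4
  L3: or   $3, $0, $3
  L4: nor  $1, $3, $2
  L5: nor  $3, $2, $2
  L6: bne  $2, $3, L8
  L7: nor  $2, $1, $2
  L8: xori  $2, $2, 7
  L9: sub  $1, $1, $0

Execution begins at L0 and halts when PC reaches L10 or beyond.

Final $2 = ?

7

[0] slti  $3, $3, 9  →  {$0:0, $1:13, $2:10, $3:0}
[1] add  $0, $2, $3  →  {$0:0, $1:13, $2:10, $3:0}
[2] beq  $3, $2, L4  →  {$0:0, $1:13, $2:10, $3:0}  ⟨branch fallthrough⟩
[3] or   $3, $0, $3  →  {$0:0, $1:13, $2:10, $3:0}
[4] nor  $1, $3, $2  →  {$0:0, $1:65525, $2:10, $3:0}
[5] nor  $3, $2, $2  →  {$0:0, $1:65525, $2:10, $3:65525}
[6] bne  $2, $3, L8  →  {$0:0, $1:65525, $2:10, $3:65525}  ⟨branch taken⟩
[7] nor  $2, $1, $2  →  {$0:0, $1:65525, $2:0, $3:65525}
[8] xori  $2, $2, 7  →  {$0:0, $1:65525, $2:7, $3:65525}
[9] sub  $1, $1, $0  →  {$0:0, $1:65525, $2:7, $3:65525}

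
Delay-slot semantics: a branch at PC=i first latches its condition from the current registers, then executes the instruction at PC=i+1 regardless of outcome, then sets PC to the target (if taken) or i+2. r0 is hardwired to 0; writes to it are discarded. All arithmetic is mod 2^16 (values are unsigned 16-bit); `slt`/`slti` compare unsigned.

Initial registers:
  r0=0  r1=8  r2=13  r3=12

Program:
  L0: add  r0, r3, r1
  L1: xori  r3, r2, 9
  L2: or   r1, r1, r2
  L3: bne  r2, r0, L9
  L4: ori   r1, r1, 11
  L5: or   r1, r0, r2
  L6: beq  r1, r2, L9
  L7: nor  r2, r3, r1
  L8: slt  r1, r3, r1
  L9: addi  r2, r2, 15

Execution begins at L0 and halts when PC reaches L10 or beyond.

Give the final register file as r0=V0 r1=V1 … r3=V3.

[0] add  r0, r3, r1  →  {r0:0, r1:8, r2:13, r3:12}
[1] xori  r3, r2, 9  →  {r0:0, r1:8, r2:13, r3:4}
[2] or   r1, r1, r2  →  {r0:0, r1:13, r2:13, r3:4}
[3] bne  r2, r0, L9  →  {r0:0, r1:13, r2:13, r3:4}  ⟨branch taken⟩
[4] ori   r1, r1, 11  →  {r0:0, r1:15, r2:13, r3:4}
[9] addi  r2, r2, 15  →  {r0:0, r1:15, r2:28, r3:4}

r0=0 r1=15 r2=28 r3=4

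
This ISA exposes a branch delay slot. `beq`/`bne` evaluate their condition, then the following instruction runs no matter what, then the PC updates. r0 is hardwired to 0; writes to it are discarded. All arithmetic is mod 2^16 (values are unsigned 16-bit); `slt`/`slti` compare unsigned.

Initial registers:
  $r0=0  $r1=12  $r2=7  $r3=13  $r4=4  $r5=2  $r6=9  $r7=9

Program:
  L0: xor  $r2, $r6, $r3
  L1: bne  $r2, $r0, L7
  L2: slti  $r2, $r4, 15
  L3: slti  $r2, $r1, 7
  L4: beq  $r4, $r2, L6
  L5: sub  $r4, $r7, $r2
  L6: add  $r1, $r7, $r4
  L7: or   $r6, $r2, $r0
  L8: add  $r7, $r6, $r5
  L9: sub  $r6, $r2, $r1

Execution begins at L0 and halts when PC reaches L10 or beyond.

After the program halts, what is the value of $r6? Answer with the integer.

65525

PC=0  xor  $r2, $r6, $r3     | $r0=0 $r1=12 $r2=4 $r3=13 $r4=4 $r5=2 $r6=9 $r7=9
PC=1  bne  $r2, $r0, L7      | $r0=0 $r1=12 $r2=4 $r3=13 $r4=4 $r5=2 $r6=9 $r7=9  [TAKEN]
PC=2  slti  $r2, $r4, 15     | $r0=0 $r1=12 $r2=1 $r3=13 $r4=4 $r5=2 $r6=9 $r7=9
PC=7  or   $r6, $r2, $r0     | $r0=0 $r1=12 $r2=1 $r3=13 $r4=4 $r5=2 $r6=1 $r7=9
PC=8  add  $r7, $r6, $r5     | $r0=0 $r1=12 $r2=1 $r3=13 $r4=4 $r5=2 $r6=1 $r7=3
PC=9  sub  $r6, $r2, $r1     | $r0=0 $r1=12 $r2=1 $r3=13 $r4=4 $r5=2 $r6=65525 $r7=3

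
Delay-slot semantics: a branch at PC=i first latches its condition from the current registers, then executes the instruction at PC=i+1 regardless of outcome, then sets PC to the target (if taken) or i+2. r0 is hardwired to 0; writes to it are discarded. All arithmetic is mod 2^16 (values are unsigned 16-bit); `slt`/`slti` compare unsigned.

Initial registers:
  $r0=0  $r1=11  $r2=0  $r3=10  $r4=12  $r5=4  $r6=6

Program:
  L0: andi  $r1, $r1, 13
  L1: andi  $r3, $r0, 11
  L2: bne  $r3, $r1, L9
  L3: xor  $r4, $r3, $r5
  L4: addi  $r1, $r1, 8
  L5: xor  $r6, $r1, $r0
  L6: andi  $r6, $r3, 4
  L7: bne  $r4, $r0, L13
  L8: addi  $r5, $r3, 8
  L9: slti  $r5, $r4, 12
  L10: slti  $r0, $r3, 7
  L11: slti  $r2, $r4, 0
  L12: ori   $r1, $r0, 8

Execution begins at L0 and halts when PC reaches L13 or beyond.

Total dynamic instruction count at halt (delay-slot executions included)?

[0] andi  $r1, $r1, 13  →  {$r0:0, $r1:9, $r2:0, $r3:10, $r4:12, $r5:4, $r6:6}
[1] andi  $r3, $r0, 11  →  {$r0:0, $r1:9, $r2:0, $r3:0, $r4:12, $r5:4, $r6:6}
[2] bne  $r3, $r1, L9  →  {$r0:0, $r1:9, $r2:0, $r3:0, $r4:12, $r5:4, $r6:6}  ⟨branch taken⟩
[3] xor  $r4, $r3, $r5  →  {$r0:0, $r1:9, $r2:0, $r3:0, $r4:4, $r5:4, $r6:6}
[9] slti  $r5, $r4, 12  →  {$r0:0, $r1:9, $r2:0, $r3:0, $r4:4, $r5:1, $r6:6}
[10] slti  $r0, $r3, 7  →  {$r0:0, $r1:9, $r2:0, $r3:0, $r4:4, $r5:1, $r6:6}
[11] slti  $r2, $r4, 0  →  {$r0:0, $r1:9, $r2:0, $r3:0, $r4:4, $r5:1, $r6:6}
[12] ori   $r1, $r0, 8  →  {$r0:0, $r1:8, $r2:0, $r3:0, $r4:4, $r5:1, $r6:6}

8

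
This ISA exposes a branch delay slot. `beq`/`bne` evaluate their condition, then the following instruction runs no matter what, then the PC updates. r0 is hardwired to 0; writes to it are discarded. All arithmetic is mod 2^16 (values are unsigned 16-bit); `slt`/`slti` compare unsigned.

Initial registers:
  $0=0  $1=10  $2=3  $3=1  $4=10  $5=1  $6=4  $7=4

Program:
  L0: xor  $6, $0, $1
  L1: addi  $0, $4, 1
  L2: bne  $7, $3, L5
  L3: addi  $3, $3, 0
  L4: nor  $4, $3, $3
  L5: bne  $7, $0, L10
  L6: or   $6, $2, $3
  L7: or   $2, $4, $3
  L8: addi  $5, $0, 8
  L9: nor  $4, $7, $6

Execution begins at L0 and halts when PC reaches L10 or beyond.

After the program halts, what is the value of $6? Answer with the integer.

[0] xor  $6, $0, $1  →  {$0:0, $1:10, $2:3, $3:1, $4:10, $5:1, $6:10, $7:4}
[1] addi  $0, $4, 1  →  {$0:0, $1:10, $2:3, $3:1, $4:10, $5:1, $6:10, $7:4}
[2] bne  $7, $3, L5  →  {$0:0, $1:10, $2:3, $3:1, $4:10, $5:1, $6:10, $7:4}  ⟨branch taken⟩
[3] addi  $3, $3, 0  →  {$0:0, $1:10, $2:3, $3:1, $4:10, $5:1, $6:10, $7:4}
[5] bne  $7, $0, L10  →  {$0:0, $1:10, $2:3, $3:1, $4:10, $5:1, $6:10, $7:4}  ⟨branch taken⟩
[6] or   $6, $2, $3  →  {$0:0, $1:10, $2:3, $3:1, $4:10, $5:1, $6:3, $7:4}

3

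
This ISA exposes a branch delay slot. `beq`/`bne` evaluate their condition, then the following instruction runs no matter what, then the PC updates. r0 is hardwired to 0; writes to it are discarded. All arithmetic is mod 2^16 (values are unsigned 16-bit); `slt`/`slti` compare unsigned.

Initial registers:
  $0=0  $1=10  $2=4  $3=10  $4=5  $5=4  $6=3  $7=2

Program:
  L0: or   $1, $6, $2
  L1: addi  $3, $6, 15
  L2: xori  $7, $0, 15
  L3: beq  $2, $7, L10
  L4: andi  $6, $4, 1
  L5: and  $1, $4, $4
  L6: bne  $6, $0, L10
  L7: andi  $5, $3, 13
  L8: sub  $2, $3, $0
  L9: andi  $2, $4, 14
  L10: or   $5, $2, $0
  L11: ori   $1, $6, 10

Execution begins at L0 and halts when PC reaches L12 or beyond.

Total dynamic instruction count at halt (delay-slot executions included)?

PC=0  or   $1, $6, $2        | $0=0 $1=7 $2=4 $3=10 $4=5 $5=4 $6=3 $7=2
PC=1  addi  $3, $6, 15       | $0=0 $1=7 $2=4 $3=18 $4=5 $5=4 $6=3 $7=2
PC=2  xori  $7, $0, 15       | $0=0 $1=7 $2=4 $3=18 $4=5 $5=4 $6=3 $7=15
PC=3  beq  $2, $7, L10       | $0=0 $1=7 $2=4 $3=18 $4=5 $5=4 $6=3 $7=15  [not taken]
PC=4  andi  $6, $4, 1        | $0=0 $1=7 $2=4 $3=18 $4=5 $5=4 $6=1 $7=15
PC=5  and  $1, $4, $4        | $0=0 $1=5 $2=4 $3=18 $4=5 $5=4 $6=1 $7=15
PC=6  bne  $6, $0, L10       | $0=0 $1=5 $2=4 $3=18 $4=5 $5=4 $6=1 $7=15  [TAKEN]
PC=7  andi  $5, $3, 13       | $0=0 $1=5 $2=4 $3=18 $4=5 $5=0 $6=1 $7=15
PC=10 or   $5, $2, $0        | $0=0 $1=5 $2=4 $3=18 $4=5 $5=4 $6=1 $7=15
PC=11 ori   $1, $6, 10       | $0=0 $1=11 $2=4 $3=18 $4=5 $5=4 $6=1 $7=15

10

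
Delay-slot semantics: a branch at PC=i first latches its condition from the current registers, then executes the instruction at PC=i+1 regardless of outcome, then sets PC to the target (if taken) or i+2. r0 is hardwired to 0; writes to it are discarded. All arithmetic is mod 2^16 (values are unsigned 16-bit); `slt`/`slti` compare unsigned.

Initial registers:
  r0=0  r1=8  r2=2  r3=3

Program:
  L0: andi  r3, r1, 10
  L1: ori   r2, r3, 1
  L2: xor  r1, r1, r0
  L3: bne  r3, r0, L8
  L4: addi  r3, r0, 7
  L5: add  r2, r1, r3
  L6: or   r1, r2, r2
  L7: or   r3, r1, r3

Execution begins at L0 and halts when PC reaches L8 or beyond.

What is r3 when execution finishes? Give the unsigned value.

PC=0  andi  r3, r1, 10       | r0=0 r1=8 r2=2 r3=8
PC=1  ori   r2, r3, 1        | r0=0 r1=8 r2=9 r3=8
PC=2  xor  r1, r1, r0        | r0=0 r1=8 r2=9 r3=8
PC=3  bne  r3, r0, L8        | r0=0 r1=8 r2=9 r3=8  [TAKEN]
PC=4  addi  r3, r0, 7        | r0=0 r1=8 r2=9 r3=7

7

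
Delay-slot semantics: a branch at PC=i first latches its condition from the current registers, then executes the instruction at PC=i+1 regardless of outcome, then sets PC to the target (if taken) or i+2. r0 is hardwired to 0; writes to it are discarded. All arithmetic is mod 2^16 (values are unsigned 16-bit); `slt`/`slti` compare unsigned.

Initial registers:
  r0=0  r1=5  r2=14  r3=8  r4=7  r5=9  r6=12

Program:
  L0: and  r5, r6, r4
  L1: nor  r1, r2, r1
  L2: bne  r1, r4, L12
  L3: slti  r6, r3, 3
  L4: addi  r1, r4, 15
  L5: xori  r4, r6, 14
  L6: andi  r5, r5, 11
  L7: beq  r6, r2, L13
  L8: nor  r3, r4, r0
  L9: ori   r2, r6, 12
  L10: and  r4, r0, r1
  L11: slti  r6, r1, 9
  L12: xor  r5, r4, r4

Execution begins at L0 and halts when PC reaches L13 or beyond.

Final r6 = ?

0

[0] and  r5, r6, r4  →  {r0:0, r1:5, r2:14, r3:8, r4:7, r5:4, r6:12}
[1] nor  r1, r2, r1  →  {r0:0, r1:65520, r2:14, r3:8, r4:7, r5:4, r6:12}
[2] bne  r1, r4, L12  →  {r0:0, r1:65520, r2:14, r3:8, r4:7, r5:4, r6:12}  ⟨branch taken⟩
[3] slti  r6, r3, 3  →  {r0:0, r1:65520, r2:14, r3:8, r4:7, r5:4, r6:0}
[12] xor  r5, r4, r4  →  {r0:0, r1:65520, r2:14, r3:8, r4:7, r5:0, r6:0}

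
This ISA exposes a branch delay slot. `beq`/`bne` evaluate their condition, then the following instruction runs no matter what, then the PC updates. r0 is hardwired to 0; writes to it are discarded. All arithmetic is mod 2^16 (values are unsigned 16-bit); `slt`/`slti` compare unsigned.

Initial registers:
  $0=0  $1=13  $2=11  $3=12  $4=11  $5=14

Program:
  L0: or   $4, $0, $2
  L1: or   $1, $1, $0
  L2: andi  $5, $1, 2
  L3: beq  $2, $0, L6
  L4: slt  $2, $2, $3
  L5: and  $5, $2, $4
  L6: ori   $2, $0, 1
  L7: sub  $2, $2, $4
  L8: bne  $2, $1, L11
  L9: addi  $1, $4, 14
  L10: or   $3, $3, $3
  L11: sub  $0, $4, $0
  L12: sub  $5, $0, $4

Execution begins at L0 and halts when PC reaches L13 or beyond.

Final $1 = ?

25

PC=0  or   $4, $0, $2        | $0=0 $1=13 $2=11 $3=12 $4=11 $5=14
PC=1  or   $1, $1, $0        | $0=0 $1=13 $2=11 $3=12 $4=11 $5=14
PC=2  andi  $5, $1, 2        | $0=0 $1=13 $2=11 $3=12 $4=11 $5=0
PC=3  beq  $2, $0, L6        | $0=0 $1=13 $2=11 $3=12 $4=11 $5=0  [not taken]
PC=4  slt  $2, $2, $3        | $0=0 $1=13 $2=1 $3=12 $4=11 $5=0
PC=5  and  $5, $2, $4        | $0=0 $1=13 $2=1 $3=12 $4=11 $5=1
PC=6  ori   $2, $0, 1        | $0=0 $1=13 $2=1 $3=12 $4=11 $5=1
PC=7  sub  $2, $2, $4        | $0=0 $1=13 $2=65526 $3=12 $4=11 $5=1
PC=8  bne  $2, $1, L11       | $0=0 $1=13 $2=65526 $3=12 $4=11 $5=1  [TAKEN]
PC=9  addi  $1, $4, 14       | $0=0 $1=25 $2=65526 $3=12 $4=11 $5=1
PC=11 sub  $0, $4, $0        | $0=0 $1=25 $2=65526 $3=12 $4=11 $5=1
PC=12 sub  $5, $0, $4        | $0=0 $1=25 $2=65526 $3=12 $4=11 $5=65525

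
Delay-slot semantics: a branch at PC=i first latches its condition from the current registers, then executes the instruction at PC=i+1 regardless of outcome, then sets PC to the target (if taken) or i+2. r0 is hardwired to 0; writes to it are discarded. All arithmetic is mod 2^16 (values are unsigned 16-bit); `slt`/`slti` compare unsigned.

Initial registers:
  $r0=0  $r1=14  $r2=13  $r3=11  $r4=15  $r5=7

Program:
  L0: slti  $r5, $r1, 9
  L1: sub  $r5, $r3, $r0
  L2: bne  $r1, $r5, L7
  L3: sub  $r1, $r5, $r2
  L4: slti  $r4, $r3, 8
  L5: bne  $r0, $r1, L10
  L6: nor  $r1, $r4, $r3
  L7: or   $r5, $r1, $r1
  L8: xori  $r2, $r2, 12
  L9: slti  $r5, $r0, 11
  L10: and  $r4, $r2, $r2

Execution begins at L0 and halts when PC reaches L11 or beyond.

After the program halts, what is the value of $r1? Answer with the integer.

PC=0  slti  $r5, $r1, 9      | $r0=0 $r1=14 $r2=13 $r3=11 $r4=15 $r5=0
PC=1  sub  $r5, $r3, $r0     | $r0=0 $r1=14 $r2=13 $r3=11 $r4=15 $r5=11
PC=2  bne  $r1, $r5, L7      | $r0=0 $r1=14 $r2=13 $r3=11 $r4=15 $r5=11  [TAKEN]
PC=3  sub  $r1, $r5, $r2     | $r0=0 $r1=65534 $r2=13 $r3=11 $r4=15 $r5=11
PC=7  or   $r5, $r1, $r1     | $r0=0 $r1=65534 $r2=13 $r3=11 $r4=15 $r5=65534
PC=8  xori  $r2, $r2, 12     | $r0=0 $r1=65534 $r2=1 $r3=11 $r4=15 $r5=65534
PC=9  slti  $r5, $r0, 11     | $r0=0 $r1=65534 $r2=1 $r3=11 $r4=15 $r5=1
PC=10 and  $r4, $r2, $r2     | $r0=0 $r1=65534 $r2=1 $r3=11 $r4=1 $r5=1

65534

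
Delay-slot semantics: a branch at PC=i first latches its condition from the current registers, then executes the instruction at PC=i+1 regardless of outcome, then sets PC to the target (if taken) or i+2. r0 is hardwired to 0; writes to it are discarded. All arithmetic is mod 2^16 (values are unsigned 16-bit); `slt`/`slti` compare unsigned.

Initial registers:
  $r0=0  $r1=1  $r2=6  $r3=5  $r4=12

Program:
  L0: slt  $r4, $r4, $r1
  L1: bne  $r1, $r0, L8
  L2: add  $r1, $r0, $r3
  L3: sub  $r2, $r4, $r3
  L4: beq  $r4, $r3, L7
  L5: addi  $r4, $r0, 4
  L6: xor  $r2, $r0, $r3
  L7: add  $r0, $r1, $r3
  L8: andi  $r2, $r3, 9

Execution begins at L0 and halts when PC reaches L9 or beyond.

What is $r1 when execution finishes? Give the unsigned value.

5

[0] slt  $r4, $r4, $r1  →  {$r0:0, $r1:1, $r2:6, $r3:5, $r4:0}
[1] bne  $r1, $r0, L8  →  {$r0:0, $r1:1, $r2:6, $r3:5, $r4:0}  ⟨branch taken⟩
[2] add  $r1, $r0, $r3  →  {$r0:0, $r1:5, $r2:6, $r3:5, $r4:0}
[8] andi  $r2, $r3, 9  →  {$r0:0, $r1:5, $r2:1, $r3:5, $r4:0}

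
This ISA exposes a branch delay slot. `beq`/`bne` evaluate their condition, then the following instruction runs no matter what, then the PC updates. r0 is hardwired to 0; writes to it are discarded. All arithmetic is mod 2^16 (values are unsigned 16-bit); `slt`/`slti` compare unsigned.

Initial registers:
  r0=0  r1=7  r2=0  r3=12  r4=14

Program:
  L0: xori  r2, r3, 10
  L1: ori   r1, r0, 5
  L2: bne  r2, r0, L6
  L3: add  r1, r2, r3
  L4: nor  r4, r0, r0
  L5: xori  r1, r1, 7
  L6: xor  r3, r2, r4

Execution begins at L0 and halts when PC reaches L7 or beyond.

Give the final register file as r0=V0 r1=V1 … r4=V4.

  step pc=0: xori  r2, r3, 10  regs=(0,7,6,12,14)
  step pc=1: ori   r1, r0, 5  regs=(0,5,6,12,14)
  step pc=2: bne  r2, r0, L6  cond=T  regs=(0,5,6,12,14)
  step pc=3: add  r1, r2, r3  regs=(0,18,6,12,14)
  step pc=6: xor  r3, r2, r4  regs=(0,18,6,8,14)

r0=0 r1=18 r2=6 r3=8 r4=14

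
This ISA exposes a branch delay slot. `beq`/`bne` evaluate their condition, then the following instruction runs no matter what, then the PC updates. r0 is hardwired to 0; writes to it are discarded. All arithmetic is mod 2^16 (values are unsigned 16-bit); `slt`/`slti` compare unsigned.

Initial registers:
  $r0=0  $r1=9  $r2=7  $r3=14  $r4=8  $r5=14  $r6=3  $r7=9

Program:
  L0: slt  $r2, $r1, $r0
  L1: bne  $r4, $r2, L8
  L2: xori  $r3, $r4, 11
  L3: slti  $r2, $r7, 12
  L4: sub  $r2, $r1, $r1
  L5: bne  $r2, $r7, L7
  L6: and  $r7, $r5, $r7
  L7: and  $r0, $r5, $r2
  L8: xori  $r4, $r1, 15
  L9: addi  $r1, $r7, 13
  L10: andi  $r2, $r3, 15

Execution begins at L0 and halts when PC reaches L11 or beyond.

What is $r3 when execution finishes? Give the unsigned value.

  step pc=0: slt  $r2, $r1, $r0  regs=(0,9,0,14,8,14,3,9)
  step pc=1: bne  $r4, $r2, L8  cond=T  regs=(0,9,0,14,8,14,3,9)
  step pc=2: xori  $r3, $r4, 11  regs=(0,9,0,3,8,14,3,9)
  step pc=8: xori  $r4, $r1, 15  regs=(0,9,0,3,6,14,3,9)
  step pc=9: addi  $r1, $r7, 13  regs=(0,22,0,3,6,14,3,9)
  step pc=10: andi  $r2, $r3, 15  regs=(0,22,3,3,6,14,3,9)

3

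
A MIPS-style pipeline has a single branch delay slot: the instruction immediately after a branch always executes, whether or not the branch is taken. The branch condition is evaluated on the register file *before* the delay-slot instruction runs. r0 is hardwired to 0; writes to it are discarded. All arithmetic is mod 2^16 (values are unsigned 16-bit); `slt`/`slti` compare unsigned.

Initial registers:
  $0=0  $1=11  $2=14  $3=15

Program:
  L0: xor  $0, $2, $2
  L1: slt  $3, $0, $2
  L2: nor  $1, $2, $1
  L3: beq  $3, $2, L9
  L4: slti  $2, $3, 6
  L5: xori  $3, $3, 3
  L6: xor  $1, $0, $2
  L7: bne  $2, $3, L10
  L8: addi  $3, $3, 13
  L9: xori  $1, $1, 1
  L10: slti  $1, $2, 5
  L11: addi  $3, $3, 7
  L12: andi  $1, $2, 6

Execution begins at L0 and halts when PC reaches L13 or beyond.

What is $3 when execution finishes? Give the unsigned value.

  step pc=0: xor  $0, $2, $2  regs=(0,11,14,15)
  step pc=1: slt  $3, $0, $2  regs=(0,11,14,1)
  step pc=2: nor  $1, $2, $1  regs=(0,65520,14,1)
  step pc=3: beq  $3, $2, L9  cond=F  regs=(0,65520,14,1)
  step pc=4: slti  $2, $3, 6  regs=(0,65520,1,1)
  step pc=5: xori  $3, $3, 3  regs=(0,65520,1,2)
  step pc=6: xor  $1, $0, $2  regs=(0,1,1,2)
  step pc=7: bne  $2, $3, L10  cond=T  regs=(0,1,1,2)
  step pc=8: addi  $3, $3, 13  regs=(0,1,1,15)
  step pc=10: slti  $1, $2, 5  regs=(0,1,1,15)
  step pc=11: addi  $3, $3, 7  regs=(0,1,1,22)
  step pc=12: andi  $1, $2, 6  regs=(0,0,1,22)

22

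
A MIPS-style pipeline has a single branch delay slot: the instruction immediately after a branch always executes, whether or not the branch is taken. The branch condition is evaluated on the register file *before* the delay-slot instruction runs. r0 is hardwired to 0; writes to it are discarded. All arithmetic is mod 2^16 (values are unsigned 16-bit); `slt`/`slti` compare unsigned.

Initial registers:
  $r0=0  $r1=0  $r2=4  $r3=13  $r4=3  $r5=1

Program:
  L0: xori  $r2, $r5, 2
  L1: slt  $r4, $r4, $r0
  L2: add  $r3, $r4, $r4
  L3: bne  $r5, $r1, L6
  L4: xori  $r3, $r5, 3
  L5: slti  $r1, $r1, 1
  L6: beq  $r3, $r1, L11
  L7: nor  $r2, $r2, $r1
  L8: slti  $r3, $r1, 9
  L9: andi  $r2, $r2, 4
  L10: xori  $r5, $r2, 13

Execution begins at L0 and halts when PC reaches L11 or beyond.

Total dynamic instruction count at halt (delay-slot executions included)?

#0 xori  $r2, $r5, 2 ; 0/0/3/13/3/1
#1 slt  $r4, $r4, $r0 ; 0/0/3/13/0/1
#2 add  $r3, $r4, $r4 ; 0/0/3/0/0/1
#3 bne  $r5, $r1, L6 ; 0/0/3/0/0/1 ; →target
#4 xori  $r3, $r5, 3 ; 0/0/3/2/0/1
#6 beq  $r3, $r1, L11 ; 0/0/3/2/0/1 ; →fallthru
#7 nor  $r2, $r2, $r1 ; 0/0/65532/2/0/1
#8 slti  $r3, $r1, 9 ; 0/0/65532/1/0/1
#9 andi  $r2, $r2, 4 ; 0/0/4/1/0/1
#10 xori  $r5, $r2, 13 ; 0/0/4/1/0/9

10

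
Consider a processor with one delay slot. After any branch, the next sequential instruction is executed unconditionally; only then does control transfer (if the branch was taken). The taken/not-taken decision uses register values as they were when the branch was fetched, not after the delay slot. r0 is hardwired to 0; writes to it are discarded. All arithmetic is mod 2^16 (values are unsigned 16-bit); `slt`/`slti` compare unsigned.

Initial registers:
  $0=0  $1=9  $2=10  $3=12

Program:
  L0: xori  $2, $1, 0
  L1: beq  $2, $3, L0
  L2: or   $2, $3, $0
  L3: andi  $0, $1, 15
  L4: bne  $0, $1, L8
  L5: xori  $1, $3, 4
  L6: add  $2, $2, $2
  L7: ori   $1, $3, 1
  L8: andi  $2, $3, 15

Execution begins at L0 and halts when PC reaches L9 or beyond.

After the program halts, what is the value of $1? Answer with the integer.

PC=0  xori  $2, $1, 0        | $0=0 $1=9 $2=9 $3=12
PC=1  beq  $2, $3, L0        | $0=0 $1=9 $2=9 $3=12  [not taken]
PC=2  or   $2, $3, $0        | $0=0 $1=9 $2=12 $3=12
PC=3  andi  $0, $1, 15       | $0=0 $1=9 $2=12 $3=12
PC=4  bne  $0, $1, L8        | $0=0 $1=9 $2=12 $3=12  [TAKEN]
PC=5  xori  $1, $3, 4        | $0=0 $1=8 $2=12 $3=12
PC=8  andi  $2, $3, 15       | $0=0 $1=8 $2=12 $3=12

8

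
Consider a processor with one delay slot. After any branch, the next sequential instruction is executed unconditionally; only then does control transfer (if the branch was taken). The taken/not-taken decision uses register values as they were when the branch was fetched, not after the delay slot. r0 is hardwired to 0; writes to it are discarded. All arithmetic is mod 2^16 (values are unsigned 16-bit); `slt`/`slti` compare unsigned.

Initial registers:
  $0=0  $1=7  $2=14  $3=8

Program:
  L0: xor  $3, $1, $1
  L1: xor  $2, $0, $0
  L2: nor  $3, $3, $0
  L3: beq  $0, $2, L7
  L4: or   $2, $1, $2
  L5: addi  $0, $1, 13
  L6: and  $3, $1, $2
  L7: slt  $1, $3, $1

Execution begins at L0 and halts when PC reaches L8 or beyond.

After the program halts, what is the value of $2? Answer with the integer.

7

[0] xor  $3, $1, $1  →  {$0:0, $1:7, $2:14, $3:0}
[1] xor  $2, $0, $0  →  {$0:0, $1:7, $2:0, $3:0}
[2] nor  $3, $3, $0  →  {$0:0, $1:7, $2:0, $3:65535}
[3] beq  $0, $2, L7  →  {$0:0, $1:7, $2:0, $3:65535}  ⟨branch taken⟩
[4] or   $2, $1, $2  →  {$0:0, $1:7, $2:7, $3:65535}
[7] slt  $1, $3, $1  →  {$0:0, $1:0, $2:7, $3:65535}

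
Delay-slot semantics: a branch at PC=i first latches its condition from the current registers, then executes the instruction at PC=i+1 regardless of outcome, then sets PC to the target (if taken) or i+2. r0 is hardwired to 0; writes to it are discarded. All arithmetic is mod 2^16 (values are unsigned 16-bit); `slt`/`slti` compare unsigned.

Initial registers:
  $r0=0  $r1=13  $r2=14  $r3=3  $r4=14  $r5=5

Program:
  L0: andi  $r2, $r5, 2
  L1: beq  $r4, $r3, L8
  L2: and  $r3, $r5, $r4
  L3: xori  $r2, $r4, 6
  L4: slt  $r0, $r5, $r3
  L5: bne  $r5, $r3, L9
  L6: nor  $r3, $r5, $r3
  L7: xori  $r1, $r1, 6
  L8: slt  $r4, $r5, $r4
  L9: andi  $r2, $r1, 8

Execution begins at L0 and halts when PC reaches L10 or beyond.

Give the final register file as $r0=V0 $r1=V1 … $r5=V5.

PC=0  andi  $r2, $r5, 2      | $r0=0 $r1=13 $r2=0 $r3=3 $r4=14 $r5=5
PC=1  beq  $r4, $r3, L8      | $r0=0 $r1=13 $r2=0 $r3=3 $r4=14 $r5=5  [not taken]
PC=2  and  $r3, $r5, $r4     | $r0=0 $r1=13 $r2=0 $r3=4 $r4=14 $r5=5
PC=3  xori  $r2, $r4, 6      | $r0=0 $r1=13 $r2=8 $r3=4 $r4=14 $r5=5
PC=4  slt  $r0, $r5, $r3     | $r0=0 $r1=13 $r2=8 $r3=4 $r4=14 $r5=5
PC=5  bne  $r5, $r3, L9      | $r0=0 $r1=13 $r2=8 $r3=4 $r4=14 $r5=5  [TAKEN]
PC=6  nor  $r3, $r5, $r3     | $r0=0 $r1=13 $r2=8 $r3=65530 $r4=14 $r5=5
PC=9  andi  $r2, $r1, 8      | $r0=0 $r1=13 $r2=8 $r3=65530 $r4=14 $r5=5

$r0=0 $r1=13 $r2=8 $r3=65530 $r4=14 $r5=5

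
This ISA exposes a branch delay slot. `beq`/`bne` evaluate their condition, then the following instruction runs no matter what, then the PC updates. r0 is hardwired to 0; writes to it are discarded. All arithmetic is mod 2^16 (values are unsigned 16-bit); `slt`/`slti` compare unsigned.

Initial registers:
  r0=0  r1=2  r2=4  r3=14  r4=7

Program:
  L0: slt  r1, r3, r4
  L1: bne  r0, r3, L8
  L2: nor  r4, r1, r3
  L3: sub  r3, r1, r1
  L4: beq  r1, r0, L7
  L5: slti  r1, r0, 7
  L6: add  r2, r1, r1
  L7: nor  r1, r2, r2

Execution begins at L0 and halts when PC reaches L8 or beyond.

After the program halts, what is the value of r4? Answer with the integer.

[0] slt  r1, r3, r4  →  {r0:0, r1:0, r2:4, r3:14, r4:7}
[1] bne  r0, r3, L8  →  {r0:0, r1:0, r2:4, r3:14, r4:7}  ⟨branch taken⟩
[2] nor  r4, r1, r3  →  {r0:0, r1:0, r2:4, r3:14, r4:65521}

65521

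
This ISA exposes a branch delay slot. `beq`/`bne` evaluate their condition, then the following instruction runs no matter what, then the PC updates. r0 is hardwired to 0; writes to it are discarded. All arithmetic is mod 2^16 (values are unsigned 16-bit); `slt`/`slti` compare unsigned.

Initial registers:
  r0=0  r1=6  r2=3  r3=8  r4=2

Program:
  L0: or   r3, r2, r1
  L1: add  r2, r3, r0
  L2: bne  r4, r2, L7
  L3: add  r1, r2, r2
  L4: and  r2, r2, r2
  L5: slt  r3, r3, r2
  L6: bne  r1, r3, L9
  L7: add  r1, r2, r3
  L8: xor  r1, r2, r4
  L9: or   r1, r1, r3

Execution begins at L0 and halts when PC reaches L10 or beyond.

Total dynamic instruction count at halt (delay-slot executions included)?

7

  step pc=0: or   r3, r2, r1  regs=(0,6,3,7,2)
  step pc=1: add  r2, r3, r0  regs=(0,6,7,7,2)
  step pc=2: bne  r4, r2, L7  cond=T  regs=(0,6,7,7,2)
  step pc=3: add  r1, r2, r2  regs=(0,14,7,7,2)
  step pc=7: add  r1, r2, r3  regs=(0,14,7,7,2)
  step pc=8: xor  r1, r2, r4  regs=(0,5,7,7,2)
  step pc=9: or   r1, r1, r3  regs=(0,7,7,7,2)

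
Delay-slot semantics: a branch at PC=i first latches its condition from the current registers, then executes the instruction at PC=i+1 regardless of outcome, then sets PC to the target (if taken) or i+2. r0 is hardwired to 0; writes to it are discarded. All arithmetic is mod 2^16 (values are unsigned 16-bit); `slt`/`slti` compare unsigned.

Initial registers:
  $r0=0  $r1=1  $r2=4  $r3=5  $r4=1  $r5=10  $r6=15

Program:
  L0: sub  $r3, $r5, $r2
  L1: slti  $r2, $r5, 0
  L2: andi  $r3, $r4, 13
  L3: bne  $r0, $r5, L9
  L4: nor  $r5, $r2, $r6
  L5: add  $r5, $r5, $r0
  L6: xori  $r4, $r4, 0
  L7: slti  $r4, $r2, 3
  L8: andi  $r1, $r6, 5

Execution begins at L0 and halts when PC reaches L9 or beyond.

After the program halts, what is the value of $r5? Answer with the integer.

65520

[0] sub  $r3, $r5, $r2  →  {$r0:0, $r1:1, $r2:4, $r3:6, $r4:1, $r5:10, $r6:15}
[1] slti  $r2, $r5, 0  →  {$r0:0, $r1:1, $r2:0, $r3:6, $r4:1, $r5:10, $r6:15}
[2] andi  $r3, $r4, 13  →  {$r0:0, $r1:1, $r2:0, $r3:1, $r4:1, $r5:10, $r6:15}
[3] bne  $r0, $r5, L9  →  {$r0:0, $r1:1, $r2:0, $r3:1, $r4:1, $r5:10, $r6:15}  ⟨branch taken⟩
[4] nor  $r5, $r2, $r6  →  {$r0:0, $r1:1, $r2:0, $r3:1, $r4:1, $r5:65520, $r6:15}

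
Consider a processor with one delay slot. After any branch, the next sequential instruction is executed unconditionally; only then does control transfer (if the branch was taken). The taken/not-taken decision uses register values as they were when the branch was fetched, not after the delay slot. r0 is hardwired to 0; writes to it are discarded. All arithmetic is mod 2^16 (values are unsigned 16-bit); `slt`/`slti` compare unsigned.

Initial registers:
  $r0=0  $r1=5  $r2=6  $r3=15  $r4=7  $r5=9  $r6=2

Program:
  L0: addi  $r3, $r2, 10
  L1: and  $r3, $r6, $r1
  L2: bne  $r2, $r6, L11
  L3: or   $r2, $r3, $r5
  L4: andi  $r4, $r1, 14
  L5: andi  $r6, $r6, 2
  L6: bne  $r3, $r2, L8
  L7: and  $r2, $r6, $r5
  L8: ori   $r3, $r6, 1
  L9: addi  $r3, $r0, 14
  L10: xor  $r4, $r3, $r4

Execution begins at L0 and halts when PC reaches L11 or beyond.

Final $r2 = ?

PC=0  addi  $r3, $r2, 10     | $r0=0 $r1=5 $r2=6 $r3=16 $r4=7 $r5=9 $r6=2
PC=1  and  $r3, $r6, $r1     | $r0=0 $r1=5 $r2=6 $r3=0 $r4=7 $r5=9 $r6=2
PC=2  bne  $r2, $r6, L11     | $r0=0 $r1=5 $r2=6 $r3=0 $r4=7 $r5=9 $r6=2  [TAKEN]
PC=3  or   $r2, $r3, $r5     | $r0=0 $r1=5 $r2=9 $r3=0 $r4=7 $r5=9 $r6=2

9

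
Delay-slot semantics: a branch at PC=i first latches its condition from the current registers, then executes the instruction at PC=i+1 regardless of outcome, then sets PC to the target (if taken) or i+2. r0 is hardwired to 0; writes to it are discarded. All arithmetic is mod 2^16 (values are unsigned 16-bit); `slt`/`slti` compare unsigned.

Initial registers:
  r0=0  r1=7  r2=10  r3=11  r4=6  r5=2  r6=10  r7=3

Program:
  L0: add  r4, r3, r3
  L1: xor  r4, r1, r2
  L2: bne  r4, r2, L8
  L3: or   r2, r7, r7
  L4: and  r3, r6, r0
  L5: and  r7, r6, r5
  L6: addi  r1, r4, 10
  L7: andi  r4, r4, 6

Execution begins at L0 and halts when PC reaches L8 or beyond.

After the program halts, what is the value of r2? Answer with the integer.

3

[0] add  r4, r3, r3  →  {r0:0, r1:7, r2:10, r3:11, r4:22, r5:2, r6:10, r7:3}
[1] xor  r4, r1, r2  →  {r0:0, r1:7, r2:10, r3:11, r4:13, r5:2, r6:10, r7:3}
[2] bne  r4, r2, L8  →  {r0:0, r1:7, r2:10, r3:11, r4:13, r5:2, r6:10, r7:3}  ⟨branch taken⟩
[3] or   r2, r7, r7  →  {r0:0, r1:7, r2:3, r3:11, r4:13, r5:2, r6:10, r7:3}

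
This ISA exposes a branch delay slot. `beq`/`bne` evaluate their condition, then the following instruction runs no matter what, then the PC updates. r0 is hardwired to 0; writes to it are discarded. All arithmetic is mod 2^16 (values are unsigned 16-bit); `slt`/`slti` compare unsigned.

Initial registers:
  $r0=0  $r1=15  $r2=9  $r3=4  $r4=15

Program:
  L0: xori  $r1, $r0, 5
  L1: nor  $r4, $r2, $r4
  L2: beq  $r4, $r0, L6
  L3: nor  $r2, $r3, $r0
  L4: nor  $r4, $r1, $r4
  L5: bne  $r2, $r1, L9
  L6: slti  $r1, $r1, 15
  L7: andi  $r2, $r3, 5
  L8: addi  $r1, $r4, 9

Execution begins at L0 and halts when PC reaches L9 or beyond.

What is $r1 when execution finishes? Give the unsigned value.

PC=0  xori  $r1, $r0, 5      | $r0=0 $r1=5 $r2=9 $r3=4 $r4=15
PC=1  nor  $r4, $r2, $r4     | $r0=0 $r1=5 $r2=9 $r3=4 $r4=65520
PC=2  beq  $r4, $r0, L6      | $r0=0 $r1=5 $r2=9 $r3=4 $r4=65520  [not taken]
PC=3  nor  $r2, $r3, $r0     | $r0=0 $r1=5 $r2=65531 $r3=4 $r4=65520
PC=4  nor  $r4, $r1, $r4     | $r0=0 $r1=5 $r2=65531 $r3=4 $r4=10
PC=5  bne  $r2, $r1, L9      | $r0=0 $r1=5 $r2=65531 $r3=4 $r4=10  [TAKEN]
PC=6  slti  $r1, $r1, 15     | $r0=0 $r1=1 $r2=65531 $r3=4 $r4=10

1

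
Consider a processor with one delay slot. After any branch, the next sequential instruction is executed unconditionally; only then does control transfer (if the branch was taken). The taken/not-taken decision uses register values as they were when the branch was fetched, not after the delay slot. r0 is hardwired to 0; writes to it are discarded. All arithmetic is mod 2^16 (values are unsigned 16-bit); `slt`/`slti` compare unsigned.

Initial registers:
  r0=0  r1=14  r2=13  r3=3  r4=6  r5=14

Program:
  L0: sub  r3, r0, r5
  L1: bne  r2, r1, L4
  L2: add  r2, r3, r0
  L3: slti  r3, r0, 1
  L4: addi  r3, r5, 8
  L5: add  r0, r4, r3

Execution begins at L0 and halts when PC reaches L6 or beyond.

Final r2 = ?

PC=0  sub  r3, r0, r5        | r0=0 r1=14 r2=13 r3=65522 r4=6 r5=14
PC=1  bne  r2, r1, L4        | r0=0 r1=14 r2=13 r3=65522 r4=6 r5=14  [TAKEN]
PC=2  add  r2, r3, r0        | r0=0 r1=14 r2=65522 r3=65522 r4=6 r5=14
PC=4  addi  r3, r5, 8        | r0=0 r1=14 r2=65522 r3=22 r4=6 r5=14
PC=5  add  r0, r4, r3        | r0=0 r1=14 r2=65522 r3=22 r4=6 r5=14

65522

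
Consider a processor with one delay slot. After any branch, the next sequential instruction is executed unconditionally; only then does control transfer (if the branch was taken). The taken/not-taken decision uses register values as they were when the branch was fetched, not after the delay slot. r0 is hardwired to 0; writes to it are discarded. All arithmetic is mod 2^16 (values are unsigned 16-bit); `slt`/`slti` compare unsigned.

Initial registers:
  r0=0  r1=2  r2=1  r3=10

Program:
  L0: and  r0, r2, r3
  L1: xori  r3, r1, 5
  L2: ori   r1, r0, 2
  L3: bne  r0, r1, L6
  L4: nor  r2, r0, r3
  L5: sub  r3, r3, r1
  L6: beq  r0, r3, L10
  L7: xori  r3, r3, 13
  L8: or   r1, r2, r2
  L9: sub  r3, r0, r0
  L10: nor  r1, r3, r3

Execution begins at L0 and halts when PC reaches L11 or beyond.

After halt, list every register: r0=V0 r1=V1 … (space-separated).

#0 and  r0, r2, r3 ; 0/2/1/10
#1 xori  r3, r1, 5 ; 0/2/1/7
#2 ori   r1, r0, 2 ; 0/2/1/7
#3 bne  r0, r1, L6 ; 0/2/1/7 ; →target
#4 nor  r2, r0, r3 ; 0/2/65528/7
#6 beq  r0, r3, L10 ; 0/2/65528/7 ; →fallthru
#7 xori  r3, r3, 13 ; 0/2/65528/10
#8 or   r1, r2, r2 ; 0/65528/65528/10
#9 sub  r3, r0, r0 ; 0/65528/65528/0
#10 nor  r1, r3, r3 ; 0/65535/65528/0

r0=0 r1=65535 r2=65528 r3=0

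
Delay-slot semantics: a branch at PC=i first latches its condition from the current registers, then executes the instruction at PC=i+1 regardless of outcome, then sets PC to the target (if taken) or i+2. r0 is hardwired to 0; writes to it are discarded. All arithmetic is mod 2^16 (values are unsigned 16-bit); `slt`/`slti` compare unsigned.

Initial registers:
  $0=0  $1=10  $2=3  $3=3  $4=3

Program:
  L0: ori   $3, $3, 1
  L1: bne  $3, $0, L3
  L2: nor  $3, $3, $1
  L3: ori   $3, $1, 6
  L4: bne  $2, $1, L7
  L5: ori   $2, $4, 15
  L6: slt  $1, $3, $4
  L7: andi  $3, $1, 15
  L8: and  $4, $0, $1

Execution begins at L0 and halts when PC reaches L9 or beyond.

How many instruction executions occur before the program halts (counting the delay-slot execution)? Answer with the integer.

8

  step pc=0: ori   $3, $3, 1  regs=(0,10,3,3,3)
  step pc=1: bne  $3, $0, L3  cond=T  regs=(0,10,3,3,3)
  step pc=2: nor  $3, $3, $1  regs=(0,10,3,65524,3)
  step pc=3: ori   $3, $1, 6  regs=(0,10,3,14,3)
  step pc=4: bne  $2, $1, L7  cond=T  regs=(0,10,3,14,3)
  step pc=5: ori   $2, $4, 15  regs=(0,10,15,14,3)
  step pc=7: andi  $3, $1, 15  regs=(0,10,15,10,3)
  step pc=8: and  $4, $0, $1  regs=(0,10,15,10,0)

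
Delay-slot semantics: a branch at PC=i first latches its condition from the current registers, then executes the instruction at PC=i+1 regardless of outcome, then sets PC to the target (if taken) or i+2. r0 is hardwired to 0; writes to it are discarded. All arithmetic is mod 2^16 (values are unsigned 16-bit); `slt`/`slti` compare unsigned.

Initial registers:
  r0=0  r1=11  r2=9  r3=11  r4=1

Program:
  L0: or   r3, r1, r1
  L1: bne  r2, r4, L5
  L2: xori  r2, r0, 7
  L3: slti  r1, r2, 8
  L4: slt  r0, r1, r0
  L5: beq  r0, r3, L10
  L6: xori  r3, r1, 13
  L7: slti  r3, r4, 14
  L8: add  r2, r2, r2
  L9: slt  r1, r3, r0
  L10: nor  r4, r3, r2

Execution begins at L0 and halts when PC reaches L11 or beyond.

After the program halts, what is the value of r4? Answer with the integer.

65520

[0] or   r3, r1, r1  →  {r0:0, r1:11, r2:9, r3:11, r4:1}
[1] bne  r2, r4, L5  →  {r0:0, r1:11, r2:9, r3:11, r4:1}  ⟨branch taken⟩
[2] xori  r2, r0, 7  →  {r0:0, r1:11, r2:7, r3:11, r4:1}
[5] beq  r0, r3, L10  →  {r0:0, r1:11, r2:7, r3:11, r4:1}  ⟨branch fallthrough⟩
[6] xori  r3, r1, 13  →  {r0:0, r1:11, r2:7, r3:6, r4:1}
[7] slti  r3, r4, 14  →  {r0:0, r1:11, r2:7, r3:1, r4:1}
[8] add  r2, r2, r2  →  {r0:0, r1:11, r2:14, r3:1, r4:1}
[9] slt  r1, r3, r0  →  {r0:0, r1:0, r2:14, r3:1, r4:1}
[10] nor  r4, r3, r2  →  {r0:0, r1:0, r2:14, r3:1, r4:65520}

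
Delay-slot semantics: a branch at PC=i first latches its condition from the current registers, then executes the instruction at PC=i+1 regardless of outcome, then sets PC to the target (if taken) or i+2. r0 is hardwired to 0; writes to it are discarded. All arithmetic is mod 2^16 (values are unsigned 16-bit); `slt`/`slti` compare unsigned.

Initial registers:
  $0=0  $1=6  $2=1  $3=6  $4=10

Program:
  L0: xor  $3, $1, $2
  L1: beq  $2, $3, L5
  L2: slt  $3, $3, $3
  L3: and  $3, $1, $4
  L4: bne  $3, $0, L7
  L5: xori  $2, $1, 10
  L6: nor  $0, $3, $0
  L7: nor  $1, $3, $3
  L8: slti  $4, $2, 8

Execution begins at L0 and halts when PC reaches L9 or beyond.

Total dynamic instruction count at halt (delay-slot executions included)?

8

#0 xor  $3, $1, $2 ; 0/6/1/7/10
#1 beq  $2, $3, L5 ; 0/6/1/7/10 ; →fallthru
#2 slt  $3, $3, $3 ; 0/6/1/0/10
#3 and  $3, $1, $4 ; 0/6/1/2/10
#4 bne  $3, $0, L7 ; 0/6/1/2/10 ; →target
#5 xori  $2, $1, 10 ; 0/6/12/2/10
#7 nor  $1, $3, $3 ; 0/65533/12/2/10
#8 slti  $4, $2, 8 ; 0/65533/12/2/0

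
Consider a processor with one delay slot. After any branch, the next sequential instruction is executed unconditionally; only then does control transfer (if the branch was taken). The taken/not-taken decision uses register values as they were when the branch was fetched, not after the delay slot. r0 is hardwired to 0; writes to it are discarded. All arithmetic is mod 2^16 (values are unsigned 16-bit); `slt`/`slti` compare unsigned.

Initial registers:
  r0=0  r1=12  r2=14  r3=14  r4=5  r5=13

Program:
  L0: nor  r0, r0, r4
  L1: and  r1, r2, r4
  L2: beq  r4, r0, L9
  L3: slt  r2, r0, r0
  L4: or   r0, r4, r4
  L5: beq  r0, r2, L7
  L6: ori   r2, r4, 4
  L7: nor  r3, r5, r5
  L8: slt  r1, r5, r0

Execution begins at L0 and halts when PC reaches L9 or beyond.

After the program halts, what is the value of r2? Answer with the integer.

#0 nor  r0, r0, r4 ; 0/12/14/14/5/13
#1 and  r1, r2, r4 ; 0/4/14/14/5/13
#2 beq  r4, r0, L9 ; 0/4/14/14/5/13 ; →fallthru
#3 slt  r2, r0, r0 ; 0/4/0/14/5/13
#4 or   r0, r4, r4 ; 0/4/0/14/5/13
#5 beq  r0, r2, L7 ; 0/4/0/14/5/13 ; →target
#6 ori   r2, r4, 4 ; 0/4/5/14/5/13
#7 nor  r3, r5, r5 ; 0/4/5/65522/5/13
#8 slt  r1, r5, r0 ; 0/0/5/65522/5/13

5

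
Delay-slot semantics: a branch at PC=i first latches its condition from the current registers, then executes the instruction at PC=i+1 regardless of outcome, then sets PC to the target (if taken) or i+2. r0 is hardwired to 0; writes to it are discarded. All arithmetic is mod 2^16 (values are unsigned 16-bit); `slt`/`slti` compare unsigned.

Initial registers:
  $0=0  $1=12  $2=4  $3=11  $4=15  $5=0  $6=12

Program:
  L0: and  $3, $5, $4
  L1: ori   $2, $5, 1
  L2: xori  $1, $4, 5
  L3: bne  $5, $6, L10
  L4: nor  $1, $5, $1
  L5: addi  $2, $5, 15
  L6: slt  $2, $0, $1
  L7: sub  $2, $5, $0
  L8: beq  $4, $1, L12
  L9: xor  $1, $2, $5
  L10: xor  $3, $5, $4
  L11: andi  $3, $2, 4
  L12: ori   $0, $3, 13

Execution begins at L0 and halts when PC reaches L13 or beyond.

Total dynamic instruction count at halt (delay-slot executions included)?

[0] and  $3, $5, $4  →  {$0:0, $1:12, $2:4, $3:0, $4:15, $5:0, $6:12}
[1] ori   $2, $5, 1  →  {$0:0, $1:12, $2:1, $3:0, $4:15, $5:0, $6:12}
[2] xori  $1, $4, 5  →  {$0:0, $1:10, $2:1, $3:0, $4:15, $5:0, $6:12}
[3] bne  $5, $6, L10  →  {$0:0, $1:10, $2:1, $3:0, $4:15, $5:0, $6:12}  ⟨branch taken⟩
[4] nor  $1, $5, $1  →  {$0:0, $1:65525, $2:1, $3:0, $4:15, $5:0, $6:12}
[10] xor  $3, $5, $4  →  {$0:0, $1:65525, $2:1, $3:15, $4:15, $5:0, $6:12}
[11] andi  $3, $2, 4  →  {$0:0, $1:65525, $2:1, $3:0, $4:15, $5:0, $6:12}
[12] ori   $0, $3, 13  →  {$0:0, $1:65525, $2:1, $3:0, $4:15, $5:0, $6:12}

8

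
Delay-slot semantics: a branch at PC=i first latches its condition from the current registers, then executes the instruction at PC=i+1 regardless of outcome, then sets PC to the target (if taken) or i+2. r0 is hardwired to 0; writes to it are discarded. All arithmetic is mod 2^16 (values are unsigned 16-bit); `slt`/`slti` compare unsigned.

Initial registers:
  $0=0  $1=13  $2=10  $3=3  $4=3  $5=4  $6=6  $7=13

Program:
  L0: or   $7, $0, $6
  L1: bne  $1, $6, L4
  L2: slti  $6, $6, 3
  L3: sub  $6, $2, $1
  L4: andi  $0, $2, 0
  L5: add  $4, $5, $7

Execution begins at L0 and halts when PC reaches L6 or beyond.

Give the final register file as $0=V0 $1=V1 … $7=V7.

$0=0 $1=13 $2=10 $3=3 $4=10 $5=4 $6=0 $7=6

PC=0  or   $7, $0, $6        | $0=0 $1=13 $2=10 $3=3 $4=3 $5=4 $6=6 $7=6
PC=1  bne  $1, $6, L4        | $0=0 $1=13 $2=10 $3=3 $4=3 $5=4 $6=6 $7=6  [TAKEN]
PC=2  slti  $6, $6, 3        | $0=0 $1=13 $2=10 $3=3 $4=3 $5=4 $6=0 $7=6
PC=4  andi  $0, $2, 0        | $0=0 $1=13 $2=10 $3=3 $4=3 $5=4 $6=0 $7=6
PC=5  add  $4, $5, $7        | $0=0 $1=13 $2=10 $3=3 $4=10 $5=4 $6=0 $7=6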